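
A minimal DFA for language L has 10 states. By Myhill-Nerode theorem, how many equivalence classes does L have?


Myhill-Nerode theorem:
Number of equivalence classes = number of states in minimal DFA
Minimal DFA states = 10
Therefore equivalence classes = 10

10


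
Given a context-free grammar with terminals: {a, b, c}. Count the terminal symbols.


Terminal symbols: a, b, c
Counting each: a (#1), b (#2), c (#3)
Total = 3

3


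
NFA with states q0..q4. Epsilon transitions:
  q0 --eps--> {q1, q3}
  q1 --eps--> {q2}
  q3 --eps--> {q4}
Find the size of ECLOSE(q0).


Starting from q0
Initialize closure = {q0}
Follow epsilon from q0 -> add q1
Follow epsilon from q0 -> add q3
Follow epsilon from q3 -> add q4
Follow epsilon from q1 -> add q2
Final closure: {q0, q1, q2, q3, q4}
Size = 5

5


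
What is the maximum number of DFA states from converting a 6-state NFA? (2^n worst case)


NFA has 6 states
Subset construction: each DFA state = subset of NFA states
Maximum subsets = 2^6
2^6 = 64

64


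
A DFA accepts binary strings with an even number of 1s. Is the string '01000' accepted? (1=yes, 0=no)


DFA has 2 states: q_even (start, accept=yes) and q_odd
Processing string '01000' character by character:
  Position 0: read '0', 1-count=0 -> q_even (no change)
  Position 1: read '1', 1-count=1 -> q_odd
  Position 2: read '0', 1-count=1 -> q_odd (no change)
  Position 3: read '0', 1-count=1 -> q_odd (no change)
  Position 4: read '0', 1-count=1 -> q_odd (no change)
Final state: q_odd, total 1s = 1 (odd); the DFA requires an even count -> reject

0


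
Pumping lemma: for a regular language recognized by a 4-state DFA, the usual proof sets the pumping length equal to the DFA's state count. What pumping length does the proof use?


Pumping lemma for regular languages (standard proof):
Take p = |Q|, the number of DFA states.
Any string of length >= |Q| passes through |Q|+1 states while reading its first |Q| symbols,
so by pigeonhole some state repeats, giving the loop that can be pumped.
Here |Q| = 4
Therefore the proof uses p = 4

4


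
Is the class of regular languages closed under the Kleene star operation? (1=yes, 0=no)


Regular languages are closed under:
- Union (DFA product construction)
- Intersection (DFA product construction)
- Complement (swap accept/reject states)
- Concatenation (NFA construction)
- Kleene star (NFA construction)
Kleene star is in this list
Therefore: closed

1


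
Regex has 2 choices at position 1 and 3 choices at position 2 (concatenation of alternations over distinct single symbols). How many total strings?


First group: 2 alternatives
Second group: 3 alternatives
Concatenation: each choice from group 1 pairs with each from group 2
Total = 2 x 3 = 6

6


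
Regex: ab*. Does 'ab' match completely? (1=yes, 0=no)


Pattern: ab*
String: 'ab'
Pattern requires: exactly one 'a' followed by zero or more 'b's
First char is 'a' -> OK
Rest 'b': all b's? Yes
Result: 1

1


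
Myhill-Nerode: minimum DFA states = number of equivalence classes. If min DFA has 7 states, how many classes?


Myhill-Nerode theorem:
Number of equivalence classes = number of states in minimal DFA
Minimal DFA states = 7
Therefore equivalence classes = 7

7


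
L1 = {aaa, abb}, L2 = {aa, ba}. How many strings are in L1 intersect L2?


L1 = {aaa, abb}
L2 = {aa, ba}
Checking each string in L1 against L2:
  'aaa': in L2? No
  'abb': in L2? No
Intersection = {}
|L1 ∩ L2| = 0

0


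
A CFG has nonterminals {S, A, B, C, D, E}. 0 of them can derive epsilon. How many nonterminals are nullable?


Nonterminals: {S, A, B, C, D, E}
A nonterminal is nullable if it can derive epsilon
Counting nullable nonterminals: 0
Total nullable = 0

0


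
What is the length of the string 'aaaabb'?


String: 'aaaabb'
Counting characters:
  'a' appears 4 time(s)
  'b' appears 2 time(s)
Total length = 4 + 2 = 6

6


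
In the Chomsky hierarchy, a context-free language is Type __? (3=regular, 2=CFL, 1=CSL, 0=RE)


Chomsky hierarchy levels:
  Type 3: Regular (DFA/NFA/regex)
  Type 2: Context-free (PDA)
  Type 1: Context-sensitive
  Type 0: Recursively enumerable (TM)
'context-free' corresponds to Type 2

2


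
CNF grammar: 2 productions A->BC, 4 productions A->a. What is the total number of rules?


CNF allows two rule forms:
  A -> BC (binary): 2 rules
  A -> a (terminal): 4 rules
Total = 2 + 4 = 6

6


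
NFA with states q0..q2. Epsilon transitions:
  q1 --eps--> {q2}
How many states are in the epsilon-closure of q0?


Starting from q0
Initialize closure = {q0}
q0 has no outgoing epsilon transitions -> nothing to add
Final closure: {q0}
Size = 1

1


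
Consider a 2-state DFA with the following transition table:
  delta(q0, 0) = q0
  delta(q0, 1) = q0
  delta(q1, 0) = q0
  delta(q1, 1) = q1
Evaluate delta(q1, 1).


Looking up transition function:
delta(q1, 1) in the table
Row: q1, Column: 1
Result: q1

q1


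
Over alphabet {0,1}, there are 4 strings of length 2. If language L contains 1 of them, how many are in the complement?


Alphabet: {0,1}
String length: 2
Total strings of length 2 = 2^2 = 4
Strings in L = 1
Complement = total - |L|
= 4 - 1
= 3

3


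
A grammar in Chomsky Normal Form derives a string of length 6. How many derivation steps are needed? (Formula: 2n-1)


Chomsky Normal Form derivation:
String length n = 6
Each step either:
  - Splits a nonterminal into two (n-1 such steps)
  - Converts a nonterminal to terminal (n such steps)
Total = (n-1) + n = 2n - 1
= 2(6) - 1
= 12 - 1
= 11

11


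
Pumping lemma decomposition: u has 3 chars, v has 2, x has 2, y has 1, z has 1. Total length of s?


|s| = |u| + |v| + |x| + |y| + |z|
= 3 + 2 + 2 + 1 + 1
= 5 + 2 + 2
= 7 + 2
= 9

9


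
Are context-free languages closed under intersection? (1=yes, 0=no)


CFL closure properties:
  Closed under: union, concatenation, Kleene star
  NOT closed under: intersection, complement
Operation 'intersection' is in not-closed list -> No (not closed)

0


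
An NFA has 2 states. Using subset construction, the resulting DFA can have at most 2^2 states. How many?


NFA has 2 states
Subset construction: each DFA state = subset of NFA states
Maximum subsets = 2^2
2^2 = 4

4


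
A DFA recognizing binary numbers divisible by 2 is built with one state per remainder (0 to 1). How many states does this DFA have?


Divisibility by 2 is tracked via the remainder mod 2: 0, 1, ..., 1
The construction assigns one state to each remainder
Number of remainders = 2

2


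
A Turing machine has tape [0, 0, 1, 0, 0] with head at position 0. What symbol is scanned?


Tape: [0, 0, 1, 0, 0]
Positions: 0 1 2 3 4
Values:    0 0 1 0 0
Head at position 0
tape[0] = 0

0


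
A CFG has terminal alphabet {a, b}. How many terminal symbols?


Terminal symbols: a, b
Counting each: a (#1), b (#2)
Total = 2

2


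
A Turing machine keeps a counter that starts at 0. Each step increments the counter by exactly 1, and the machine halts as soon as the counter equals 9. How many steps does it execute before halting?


Counter starts at 0. Counting sequence:
  Step 1: counter = 1
  Step 2: counter = 2
  Step 3: counter = 3
  Step 4: counter = 4
  Step 5: counter = 5
  Step 6: counter = 6
  ...
  Step 9: counter = 9
Counter reached 9 -> halt
Total steps = 9

9


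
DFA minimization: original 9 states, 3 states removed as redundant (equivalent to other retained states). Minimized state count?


Original DFA: 9 states
Redundant states removed: 3
Minimized states = original - removed
= 9 - 3
= 6

6


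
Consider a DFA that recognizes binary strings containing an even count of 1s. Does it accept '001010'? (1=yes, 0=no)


DFA has 2 states: q_even (start, accept=yes) and q_odd
Processing string '001010' character by character:
  Position 0: read '0', 1-count=0 -> q_even (no change)
  Position 1: read '0', 1-count=0 -> q_even (no change)
  Position 2: read '1', 1-count=1 -> q_odd
  Position 3: read '0', 1-count=1 -> q_odd (no change)
  Position 4: read '1', 1-count=2 -> q_even
  Position 5: read '0', 1-count=2 -> q_even (no change)
Final state: q_even, total 1s = 2 (even); the DFA requires an even count -> accept

1


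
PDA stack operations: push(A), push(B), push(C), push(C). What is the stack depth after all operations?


Tracing stack operations:
  push(A) -> stack = [A], depth=1
  push(B) -> stack = [A,B], depth=2
  push(C) -> stack = [A,B,C], depth=3
  push(C) -> stack = [A,B,C,C], depth=4
Final depth = 4

4


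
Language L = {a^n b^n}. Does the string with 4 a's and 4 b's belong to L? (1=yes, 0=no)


Language requires equal numbers of a's and b's
PDA pushes for each 'a', pops for each 'b'
Number of a's = 4
Number of b's = 4
4 == 4 -> Accept

1


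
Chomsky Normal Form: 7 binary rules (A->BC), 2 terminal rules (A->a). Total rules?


CNF allows two rule forms:
  A -> BC (binary): 7 rules
  A -> a (terminal): 2 rules
Total = 7 + 2 = 9

9


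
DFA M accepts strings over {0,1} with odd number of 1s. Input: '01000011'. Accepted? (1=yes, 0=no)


DFA has 2 states: q_even (start, accept=no) and q_odd
Processing string '01000011' character by character:
  Position 0: read '0', 1-count=0 -> q_even (no change)
  Position 1: read '1', 1-count=1 -> q_odd
  Position 2: read '0', 1-count=1 -> q_odd (no change)
  Position 3: read '0', 1-count=1 -> q_odd (no change)
  Position 4: read '0', 1-count=1 -> q_odd (no change)
  Position 5: read '0', 1-count=1 -> q_odd (no change)
  Position 6: read '1', 1-count=2 -> q_even
  Position 7: read '1', 1-count=3 -> q_odd
Final state: q_odd, total 1s = 3 (odd); the DFA requires an odd count -> accept

1


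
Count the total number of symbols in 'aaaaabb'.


String: 'aaaaabb'
Counting characters:
  'a' appears 5 time(s)
  'b' appears 2 time(s)
Total length = 5 + 2 = 7

7


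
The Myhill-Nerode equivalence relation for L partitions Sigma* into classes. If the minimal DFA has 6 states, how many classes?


Myhill-Nerode theorem:
Number of equivalence classes = number of states in minimal DFA
Minimal DFA states = 6
Therefore equivalence classes = 6

6


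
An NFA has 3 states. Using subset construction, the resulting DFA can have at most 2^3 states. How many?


NFA has 3 states
Subset construction: each DFA state = subset of NFA states
Maximum subsets = 2^3
2^3 = 8

8


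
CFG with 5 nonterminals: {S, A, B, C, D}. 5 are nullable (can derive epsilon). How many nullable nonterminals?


Nonterminals: {S, A, B, C, D}
A nonterminal is nullable if it can derive epsilon
Counting nullable nonterminals: 5
Total nullable = 5

5


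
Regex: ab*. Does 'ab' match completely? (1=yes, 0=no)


Pattern: ab*
String: 'ab'
Pattern requires: exactly one 'a' followed by zero or more 'b's
First char is 'a' -> OK
Rest 'b': all b's? Yes
Result: 1

1


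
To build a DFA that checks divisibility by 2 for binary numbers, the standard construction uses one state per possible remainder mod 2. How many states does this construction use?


Divisibility by 2 is tracked via the remainder mod 2: 0, 1, ..., 1
The construction assigns one state to each remainder
Number of remainders = 2

2


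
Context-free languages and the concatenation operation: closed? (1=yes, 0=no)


CFL closure properties:
  Closed under: union, concatenation, Kleene star
  NOT closed under: intersection, complement
Operation 'concatenation' is in closed list -> Yes (closed)

1


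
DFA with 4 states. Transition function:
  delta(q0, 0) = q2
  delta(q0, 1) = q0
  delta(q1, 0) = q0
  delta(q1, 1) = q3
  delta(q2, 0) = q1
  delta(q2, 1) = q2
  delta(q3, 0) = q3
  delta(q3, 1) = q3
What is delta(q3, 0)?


Looking up transition function:
delta(q3, 0) in the table
Row: q3, Column: 0
Result: q3

q3


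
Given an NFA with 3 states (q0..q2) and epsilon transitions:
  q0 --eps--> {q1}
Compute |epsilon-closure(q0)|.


Starting from q0
Initialize closure = {q0}
Follow epsilon from q0 -> add q1
Final closure: {q0, q1}
Size = 2

2


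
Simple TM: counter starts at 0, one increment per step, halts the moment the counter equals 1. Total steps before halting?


Counter starts at 0. Counting sequence:
  Step 1: counter = 1
Counter reached 1 -> halt
Total steps = 1

1


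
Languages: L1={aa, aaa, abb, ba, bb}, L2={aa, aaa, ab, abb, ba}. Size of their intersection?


L1 = {aa, aaa, abb, ba, bb}
L2 = {aa, aaa, ab, abb, ba}
Checking each string in L1 against L2:
  'aa': in L2? Yes
  'aaa': in L2? Yes
  'abb': in L2? Yes
  'ba': in L2? Yes
  'bb': in L2? No
Intersection = {aa, aaa, abb, ba}
|L1 ∩ L2| = 4

4


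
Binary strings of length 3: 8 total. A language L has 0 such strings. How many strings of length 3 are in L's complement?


Alphabet: {0,1}
String length: 3
Total strings of length 3 = 2^3 = 8
Strings in L = 0
Complement = total - |L|
= 8 - 0
= 8

8


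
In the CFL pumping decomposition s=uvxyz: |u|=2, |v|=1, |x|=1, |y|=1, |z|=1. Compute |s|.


|s| = |u| + |v| + |x| + |y| + |z|
= 2 + 1 + 1 + 1 + 1
= 3 + 1 + 2
= 4 + 2
= 6

6


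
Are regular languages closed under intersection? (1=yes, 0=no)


Regular languages are closed under:
- Union (DFA product construction)
- Intersection (DFA product construction)
- Complement (swap accept/reject states)
- Concatenation (NFA construction)
- Kleene star (NFA construction)
intersection is in this list
Therefore: closed

1


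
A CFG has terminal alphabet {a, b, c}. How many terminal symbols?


Terminal symbols: a, b, c
Counting each: a (#1), b (#2), c (#3)
Total = 3

3


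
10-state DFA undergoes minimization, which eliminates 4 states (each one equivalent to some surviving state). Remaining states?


Original DFA: 10 states
Redundant states removed: 4
Minimized states = original - removed
= 10 - 4
= 6

6


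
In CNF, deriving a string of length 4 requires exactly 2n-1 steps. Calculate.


Chomsky Normal Form derivation:
String length n = 4
Each step either:
  - Splits a nonterminal into two (n-1 such steps)
  - Converts a nonterminal to terminal (n such steps)
Total = (n-1) + n = 2n - 1
= 2(4) - 1
= 8 - 1
= 7

7


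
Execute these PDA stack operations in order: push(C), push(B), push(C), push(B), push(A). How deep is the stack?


Tracing stack operations:
  push(C) -> stack = [C], depth=1
  push(B) -> stack = [C,B], depth=2
  push(C) -> stack = [C,B,C], depth=3
  push(B) -> stack = [C,B,C,B], depth=4
  push(A) -> stack = [C,B,C,B,A], depth=5
Final depth = 5

5


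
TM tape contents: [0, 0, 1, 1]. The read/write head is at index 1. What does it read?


Tape: [0, 0, 1, 1]
Positions: 0 1 2 3
Values:    0 0 1 1
Head at position 1
tape[1] = 0

0


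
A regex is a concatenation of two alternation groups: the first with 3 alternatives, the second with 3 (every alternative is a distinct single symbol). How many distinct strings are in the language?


First group: 3 alternatives
Second group: 3 alternatives
Concatenation: each choice from group 1 pairs with each from group 2
Total = 3 x 3 = 9

9


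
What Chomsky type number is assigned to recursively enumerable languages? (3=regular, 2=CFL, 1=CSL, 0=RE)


Chomsky hierarchy levels:
  Type 3: Regular (DFA/NFA/regex)
  Type 2: Context-free (PDA)
  Type 1: Context-sensitive
  Type 0: Recursively enumerable (TM)
'recursively enumerable' corresponds to Type 0

0


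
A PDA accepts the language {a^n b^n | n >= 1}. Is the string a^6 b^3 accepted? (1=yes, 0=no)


Language requires equal numbers of a's and b's
PDA pushes for each 'a', pops for each 'b'
Number of a's = 6
Number of b's = 3
6 != 3 -> Reject

0


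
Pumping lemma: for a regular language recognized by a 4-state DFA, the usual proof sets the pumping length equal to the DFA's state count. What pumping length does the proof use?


Pumping lemma for regular languages (standard proof):
Take p = |Q|, the number of DFA states.
Any string of length >= |Q| passes through |Q|+1 states while reading its first |Q| symbols,
so by pigeonhole some state repeats, giving the loop that can be pumped.
Here |Q| = 4
Therefore the proof uses p = 4

4


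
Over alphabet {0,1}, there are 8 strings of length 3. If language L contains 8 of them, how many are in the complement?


Alphabet: {0,1}
String length: 3
Total strings of length 3 = 2^3 = 8
Strings in L = 8
Complement = total - |L|
= 8 - 8
= 0

0


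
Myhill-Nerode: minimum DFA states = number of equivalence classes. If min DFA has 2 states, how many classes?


Myhill-Nerode theorem:
Number of equivalence classes = number of states in minimal DFA
Minimal DFA states = 2
Therefore equivalence classes = 2

2


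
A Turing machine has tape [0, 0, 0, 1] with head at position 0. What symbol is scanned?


Tape: [0, 0, 0, 1]
Positions: 0 1 2 3
Values:    0 0 0 1
Head at position 0
tape[0] = 0

0


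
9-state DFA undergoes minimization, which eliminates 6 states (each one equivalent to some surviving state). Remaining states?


Original DFA: 9 states
Redundant states removed: 6
Minimized states = original - removed
= 9 - 6
= 3

3


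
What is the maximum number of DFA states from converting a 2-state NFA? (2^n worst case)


NFA has 2 states
Subset construction: each DFA state = subset of NFA states
Maximum subsets = 2^2
2^2 = 4

4


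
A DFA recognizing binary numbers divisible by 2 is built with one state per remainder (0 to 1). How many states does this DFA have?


Divisibility by 2 is tracked via the remainder mod 2: 0, 1, ..., 1
The construction assigns one state to each remainder
Number of remainders = 2

2


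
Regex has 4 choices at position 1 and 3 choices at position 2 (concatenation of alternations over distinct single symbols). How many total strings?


First group: 4 alternatives
Second group: 3 alternatives
Concatenation: each choice from group 1 pairs with each from group 2
Total = 4 x 3 = 12

12


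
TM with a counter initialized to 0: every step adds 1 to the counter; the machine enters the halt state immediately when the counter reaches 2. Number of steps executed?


Counter starts at 0. Counting sequence:
  Step 1: counter = 1
  Step 2: counter = 2
Counter reached 2 -> halt
Total steps = 2

2


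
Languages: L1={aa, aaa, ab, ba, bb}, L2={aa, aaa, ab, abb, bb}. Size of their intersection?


L1 = {aa, aaa, ab, ba, bb}
L2 = {aa, aaa, ab, abb, bb}
Checking each string in L1 against L2:
  'aa': in L2? Yes
  'aaa': in L2? Yes
  'ab': in L2? Yes
  'ba': in L2? No
  'bb': in L2? Yes
Intersection = {aa, aaa, ab, bb}
|L1 ∩ L2| = 4

4


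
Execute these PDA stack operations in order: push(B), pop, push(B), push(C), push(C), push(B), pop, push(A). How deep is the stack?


Tracing stack operations:
  push(B) -> stack = [B], depth=1
  pop -> removed B, stack = [], depth=0
  push(B) -> stack = [B], depth=1
  push(C) -> stack = [B,C], depth=2
  push(C) -> stack = [B,C,C], depth=3
  push(B) -> stack = [B,C,C,B], depth=4
  pop -> removed B, stack = [B,C,C], depth=3
  push(A) -> stack = [B,C,C,A], depth=4
Final depth = 4

4


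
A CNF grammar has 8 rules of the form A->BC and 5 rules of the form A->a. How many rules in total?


CNF allows two rule forms:
  A -> BC (binary): 8 rules
  A -> a (terminal): 5 rules
Total = 8 + 5 = 13

13


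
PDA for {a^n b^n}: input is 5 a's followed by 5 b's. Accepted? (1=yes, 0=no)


Language requires equal numbers of a's and b's
PDA pushes for each 'a', pops for each 'b'
Number of a's = 5
Number of b's = 5
5 == 5 -> Accept

1


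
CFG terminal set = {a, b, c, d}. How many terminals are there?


Terminal symbols: a, b, c, d
Counting each: a (#1), b (#2), c (#3), d (#4)
Total = 4

4


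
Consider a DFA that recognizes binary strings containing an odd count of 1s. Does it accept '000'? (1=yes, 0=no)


DFA has 2 states: q_even (start, accept=no) and q_odd
Processing string '000' character by character:
  Position 0: read '0', 1-count=0 -> q_even (no change)
  Position 1: read '0', 1-count=0 -> q_even (no change)
  Position 2: read '0', 1-count=0 -> q_even (no change)
Final state: q_even, total 1s = 0 (even); the DFA requires an odd count -> reject

0


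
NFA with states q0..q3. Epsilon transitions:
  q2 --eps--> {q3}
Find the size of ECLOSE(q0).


Starting from q0
Initialize closure = {q0}
q0 has no outgoing epsilon transitions -> nothing to add
Final closure: {q0}
Size = 1

1


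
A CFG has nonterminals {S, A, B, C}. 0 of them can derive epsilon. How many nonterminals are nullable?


Nonterminals: {S, A, B, C}
A nonterminal is nullable if it can derive epsilon
Counting nullable nonterminals: 0
Total nullable = 0

0


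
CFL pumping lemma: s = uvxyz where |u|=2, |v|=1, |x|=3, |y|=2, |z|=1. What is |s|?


|s| = |u| + |v| + |x| + |y| + |z|
= 2 + 1 + 3 + 2 + 1
= 3 + 3 + 3
= 6 + 3
= 9

9


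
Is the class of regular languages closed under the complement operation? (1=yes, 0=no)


Regular languages are closed under:
- Union (DFA product construction)
- Intersection (DFA product construction)
- Complement (swap accept/reject states)
- Concatenation (NFA construction)
- Kleene star (NFA construction)
complement is in this list
Therefore: closed

1


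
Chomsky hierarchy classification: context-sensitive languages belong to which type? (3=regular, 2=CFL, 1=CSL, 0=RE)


Chomsky hierarchy levels:
  Type 3: Regular (DFA/NFA/regex)
  Type 2: Context-free (PDA)
  Type 1: Context-sensitive
  Type 0: Recursively enumerable (TM)
'context-sensitive' corresponds to Type 1

1


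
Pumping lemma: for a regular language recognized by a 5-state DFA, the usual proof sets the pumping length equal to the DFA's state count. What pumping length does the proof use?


Pumping lemma for regular languages (standard proof):
Take p = |Q|, the number of DFA states.
Any string of length >= |Q| passes through |Q|+1 states while reading its first |Q| symbols,
so by pigeonhole some state repeats, giving the loop that can be pumped.
Here |Q| = 5
Therefore the proof uses p = 5

5


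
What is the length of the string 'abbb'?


String: 'abbb'
Counting characters:
  'a' appears 1 time(s)
  'b' appears 3 time(s)
Total length = 1 + 3 = 4

4


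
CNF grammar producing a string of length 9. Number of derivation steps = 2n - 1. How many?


Chomsky Normal Form derivation:
String length n = 9
Each step either:
  - Splits a nonterminal into two (n-1 such steps)
  - Converts a nonterminal to terminal (n such steps)
Total = (n-1) + n = 2n - 1
= 2(9) - 1
= 18 - 1
= 17

17


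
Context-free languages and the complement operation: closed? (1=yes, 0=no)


CFL closure properties:
  Closed under: union, concatenation, Kleene star
  NOT closed under: intersection, complement
Operation 'complement' is in not-closed list -> No (not closed)

0


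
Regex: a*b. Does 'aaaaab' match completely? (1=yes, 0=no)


Pattern: a*b
String: 'aaaaab'
Pattern requires: zero or more 'a's followed by exactly one 'b'
Found 5 leading 'a's
Remaining: 'b'
Remaining is exactly 'b' -> match
Result: 1

1


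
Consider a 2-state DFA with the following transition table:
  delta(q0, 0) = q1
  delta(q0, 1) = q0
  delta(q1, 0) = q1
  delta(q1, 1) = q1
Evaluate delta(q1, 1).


Looking up transition function:
delta(q1, 1) in the table
Row: q1, Column: 1
Result: q1

q1


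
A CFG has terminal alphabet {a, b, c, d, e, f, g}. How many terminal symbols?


Terminal symbols: a, b, c, d, e, f, g
Counting each: a (#1), b (#2), c (#3), d (#4), e (#5), f (#6), g (#7)
Total = 7

7


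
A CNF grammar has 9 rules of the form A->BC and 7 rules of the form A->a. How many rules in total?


CNF allows two rule forms:
  A -> BC (binary): 9 rules
  A -> a (terminal): 7 rules
Total = 9 + 7 = 16

16


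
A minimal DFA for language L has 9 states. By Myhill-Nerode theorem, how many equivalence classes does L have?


Myhill-Nerode theorem:
Number of equivalence classes = number of states in minimal DFA
Minimal DFA states = 9
Therefore equivalence classes = 9

9


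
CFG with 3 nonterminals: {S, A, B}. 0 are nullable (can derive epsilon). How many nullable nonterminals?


Nonterminals: {S, A, B}
A nonterminal is nullable if it can derive epsilon
Counting nullable nonterminals: 0
Total nullable = 0

0


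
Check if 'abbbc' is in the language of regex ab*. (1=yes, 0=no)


Pattern: ab*
String: 'abbbc'
Pattern requires: exactly one 'a' followed by zero or more 'b's
First char is 'a' -> OK
Rest 'bbbc': all b's? No
Result: 0

0


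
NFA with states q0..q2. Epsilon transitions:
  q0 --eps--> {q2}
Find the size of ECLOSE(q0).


Starting from q0
Initialize closure = {q0}
Follow epsilon from q0 -> add q2
Final closure: {q0, q2}
Size = 2

2


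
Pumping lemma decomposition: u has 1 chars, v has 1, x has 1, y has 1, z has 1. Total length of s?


|s| = |u| + |v| + |x| + |y| + |z|
= 1 + 1 + 1 + 1 + 1
= 2 + 1 + 2
= 3 + 2
= 5

5


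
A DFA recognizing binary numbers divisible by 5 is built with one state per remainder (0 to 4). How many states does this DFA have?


Divisibility by 5 is tracked via the remainder mod 5: 0, 1, ..., 4
The construction assigns one state to each remainder
Number of remainders = 5

5


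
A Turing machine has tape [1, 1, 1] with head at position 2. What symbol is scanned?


Tape: [1, 1, 1]
Positions: 0 1 2
Values:    1 1 1
Head at position 2
tape[2] = 1

1


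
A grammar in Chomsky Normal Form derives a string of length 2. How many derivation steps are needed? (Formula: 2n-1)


Chomsky Normal Form derivation:
String length n = 2
Each step either:
  - Splits a nonterminal into two (n-1 such steps)
  - Converts a nonterminal to terminal (n such steps)
Total = (n-1) + n = 2n - 1
= 2(2) - 1
= 4 - 1
= 3

3


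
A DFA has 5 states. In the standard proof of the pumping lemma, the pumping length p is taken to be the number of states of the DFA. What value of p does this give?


Pumping lemma for regular languages (standard proof):
Take p = |Q|, the number of DFA states.
Any string of length >= |Q| passes through |Q|+1 states while reading its first |Q| symbols,
so by pigeonhole some state repeats, giving the loop that can be pumped.
Here |Q| = 5
Therefore the proof uses p = 5

5


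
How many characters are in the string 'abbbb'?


String: 'abbbb'
Counting characters:
  'a' appears 1 time(s)
  'b' appears 4 time(s)
Total length = 1 + 4 = 5

5


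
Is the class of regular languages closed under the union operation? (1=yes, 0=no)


Regular languages are closed under:
- Union (DFA product construction)
- Intersection (DFA product construction)
- Complement (swap accept/reject states)
- Concatenation (NFA construction)
- Kleene star (NFA construction)
union is in this list
Therefore: closed

1


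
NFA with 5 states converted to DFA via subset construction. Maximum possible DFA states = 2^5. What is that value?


NFA has 5 states
Subset construction: each DFA state = subset of NFA states
Maximum subsets = 2^5
2^5 = 32

32


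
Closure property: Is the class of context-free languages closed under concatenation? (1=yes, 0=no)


CFL closure properties:
  Closed under: union, concatenation, Kleene star
  NOT closed under: intersection, complement
Operation 'concatenation' is in closed list -> Yes (closed)

1


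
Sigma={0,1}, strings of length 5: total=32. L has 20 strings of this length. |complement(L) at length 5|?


Alphabet: {0,1}
String length: 5
Total strings of length 5 = 2^5 = 32
Strings in L = 20
Complement = total - |L|
= 32 - 20
= 12

12


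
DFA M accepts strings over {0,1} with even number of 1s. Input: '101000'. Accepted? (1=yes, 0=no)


DFA has 2 states: q_even (start, accept=yes) and q_odd
Processing string '101000' character by character:
  Position 0: read '1', 1-count=1 -> q_odd
  Position 1: read '0', 1-count=1 -> q_odd (no change)
  Position 2: read '1', 1-count=2 -> q_even
  Position 3: read '0', 1-count=2 -> q_even (no change)
  Position 4: read '0', 1-count=2 -> q_even (no change)
  Position 5: read '0', 1-count=2 -> q_even (no change)
Final state: q_even, total 1s = 2 (even); the DFA requires an even count -> accept

1


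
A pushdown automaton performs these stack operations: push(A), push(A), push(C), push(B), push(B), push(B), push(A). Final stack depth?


Tracing stack operations:
  push(A) -> stack = [A], depth=1
  push(A) -> stack = [A,A], depth=2
  push(C) -> stack = [A,A,C], depth=3
  push(B) -> stack = [A,A,C,B], depth=4
  push(B) -> stack = [A,A,C,B,B], depth=5
  push(B) -> stack = [A,A,C,B,B,B], depth=6
  push(A) -> stack = [A,A,C,B,B,B,A], depth=7
Final depth = 7

7


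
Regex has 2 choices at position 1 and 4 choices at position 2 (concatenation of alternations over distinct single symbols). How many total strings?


First group: 2 alternatives
Second group: 4 alternatives
Concatenation: each choice from group 1 pairs with each from group 2
Total = 2 x 4 = 8

8


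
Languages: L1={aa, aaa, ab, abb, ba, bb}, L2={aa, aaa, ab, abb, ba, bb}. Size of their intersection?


L1 = {aa, aaa, ab, abb, ba, bb}
L2 = {aa, aaa, ab, abb, ba, bb}
Checking each string in L1 against L2:
  'aa': in L2? Yes
  'aaa': in L2? Yes
  'ab': in L2? Yes
  'abb': in L2? Yes
  'ba': in L2? Yes
  'bb': in L2? Yes
Intersection = {aa, aaa, ab, abb, ba, bb}
|L1 ∩ L2| = 6

6


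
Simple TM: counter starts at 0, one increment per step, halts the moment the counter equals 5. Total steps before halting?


Counter starts at 0. Counting sequence:
  Step 1: counter = 1
  Step 2: counter = 2
  Step 3: counter = 3
  Step 4: counter = 4
  Step 5: counter = 5
Counter reached 5 -> halt
Total steps = 5

5


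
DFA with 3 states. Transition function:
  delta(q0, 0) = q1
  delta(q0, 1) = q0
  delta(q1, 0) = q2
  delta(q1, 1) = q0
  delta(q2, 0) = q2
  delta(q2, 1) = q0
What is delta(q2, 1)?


Looking up transition function:
delta(q2, 1) in the table
Row: q2, Column: 1
Result: q0

q0


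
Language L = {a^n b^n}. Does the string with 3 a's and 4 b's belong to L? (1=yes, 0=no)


Language requires equal numbers of a's and b's
PDA pushes for each 'a', pops for each 'b'
Number of a's = 3
Number of b's = 4
3 != 4 -> Reject

0


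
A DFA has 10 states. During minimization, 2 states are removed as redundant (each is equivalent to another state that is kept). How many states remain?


Original DFA: 10 states
Redundant states removed: 2
Minimized states = original - removed
= 10 - 2
= 8

8


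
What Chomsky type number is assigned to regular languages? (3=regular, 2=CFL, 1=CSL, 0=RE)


Chomsky hierarchy levels:
  Type 3: Regular (DFA/NFA/regex)
  Type 2: Context-free (PDA)
  Type 1: Context-sensitive
  Type 0: Recursively enumerable (TM)
'regular' corresponds to Type 3

3


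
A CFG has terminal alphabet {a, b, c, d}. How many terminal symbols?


Terminal symbols: a, b, c, d
Counting each: a (#1), b (#2), c (#3), d (#4)
Total = 4

4


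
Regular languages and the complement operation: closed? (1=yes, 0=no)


Regular languages are closed under all standard operations:
- Union: Yes (product construction)
- Intersection: Yes (product construction)
- Complement: Yes (swap accept/reject)
- Concatenation: Yes (NFA construction)
Operation: complement -> Closed

1


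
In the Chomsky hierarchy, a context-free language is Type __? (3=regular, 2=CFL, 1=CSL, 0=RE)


Chomsky hierarchy levels:
  Type 3: Regular (DFA/NFA/regex)
  Type 2: Context-free (PDA)
  Type 1: Context-sensitive
  Type 0: Recursively enumerable (TM)
'context-free' corresponds to Type 2

2


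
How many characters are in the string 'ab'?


String: 'ab'
Counting characters:
  'a' appears 1 time(s)
  'b' appears 1 time(s)
Total length = 1 + 1 = 2

2


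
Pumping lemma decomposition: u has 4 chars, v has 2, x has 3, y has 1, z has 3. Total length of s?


|s| = |u| + |v| + |x| + |y| + |z|
= 4 + 2 + 3 + 1 + 3
= 6 + 3 + 4
= 9 + 4
= 13

13


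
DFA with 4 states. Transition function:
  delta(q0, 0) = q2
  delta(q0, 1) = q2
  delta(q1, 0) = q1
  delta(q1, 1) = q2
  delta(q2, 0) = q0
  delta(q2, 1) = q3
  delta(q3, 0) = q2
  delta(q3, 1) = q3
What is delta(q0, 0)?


Looking up transition function:
delta(q0, 0) in the table
Row: q0, Column: 0
Result: q2

q2


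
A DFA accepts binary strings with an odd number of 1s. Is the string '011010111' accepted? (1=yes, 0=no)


DFA has 2 states: q_even (start, accept=no) and q_odd
Processing string '011010111' character by character:
  Position 0: read '0', 1-count=0 -> q_even (no change)
  Position 1: read '1', 1-count=1 -> q_odd
  Position 2: read '1', 1-count=2 -> q_even
  Position 3: read '0', 1-count=2 -> q_even (no change)
  Position 4: read '1', 1-count=3 -> q_odd
  Position 5: read '0', 1-count=3 -> q_odd (no change)
  Position 6: read '1', 1-count=4 -> q_even
  Position 7: read '1', 1-count=5 -> q_odd
  Position 8: read '1', 1-count=6 -> q_even
Final state: q_even, total 1s = 6 (even); the DFA requires an odd count -> reject

0


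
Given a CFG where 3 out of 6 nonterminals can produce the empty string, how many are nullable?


Nonterminals: {S, A, B, C, D, E}
A nonterminal is nullable if it can derive epsilon
Counting nullable nonterminals: 3
Total nullable = 3

3


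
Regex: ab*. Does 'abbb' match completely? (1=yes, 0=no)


Pattern: ab*
String: 'abbb'
Pattern requires: exactly one 'a' followed by zero or more 'b's
First char is 'a' -> OK
Rest 'bbb': all b's? Yes
Result: 1

1


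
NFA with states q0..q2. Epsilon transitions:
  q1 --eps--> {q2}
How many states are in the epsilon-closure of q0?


Starting from q0
Initialize closure = {q0}
q0 has no outgoing epsilon transitions -> nothing to add
Final closure: {q0}
Size = 1

1


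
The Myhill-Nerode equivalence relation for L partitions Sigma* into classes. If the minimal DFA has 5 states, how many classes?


Myhill-Nerode theorem:
Number of equivalence classes = number of states in minimal DFA
Minimal DFA states = 5
Therefore equivalence classes = 5

5


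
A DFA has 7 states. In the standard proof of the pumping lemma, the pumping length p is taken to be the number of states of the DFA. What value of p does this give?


Pumping lemma for regular languages (standard proof):
Take p = |Q|, the number of DFA states.
Any string of length >= |Q| passes through |Q|+1 states while reading its first |Q| symbols,
so by pigeonhole some state repeats, giving the loop that can be pumped.
Here |Q| = 7
Therefore the proof uses p = 7

7


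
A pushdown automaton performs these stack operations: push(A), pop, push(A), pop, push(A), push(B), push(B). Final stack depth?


Tracing stack operations:
  push(A) -> stack = [A], depth=1
  pop -> removed A, stack = [], depth=0
  push(A) -> stack = [A], depth=1
  pop -> removed A, stack = [], depth=0
  push(A) -> stack = [A], depth=1
  push(B) -> stack = [A,B], depth=2
  push(B) -> stack = [A,B,B], depth=3
Final depth = 3

3


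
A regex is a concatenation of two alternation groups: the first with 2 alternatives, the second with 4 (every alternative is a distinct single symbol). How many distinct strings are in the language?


First group: 2 alternatives
Second group: 4 alternatives
Concatenation: each choice from group 1 pairs with each from group 2
Total = 2 x 4 = 8

8


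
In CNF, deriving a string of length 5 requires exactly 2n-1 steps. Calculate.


Chomsky Normal Form derivation:
String length n = 5
Each step either:
  - Splits a nonterminal into two (n-1 such steps)
  - Converts a nonterminal to terminal (n such steps)
Total = (n-1) + n = 2n - 1
= 2(5) - 1
= 10 - 1
= 9

9


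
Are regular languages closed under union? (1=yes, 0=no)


Regular languages are closed under:
- Union (DFA product construction)
- Intersection (DFA product construction)
- Complement (swap accept/reject states)
- Concatenation (NFA construction)
- Kleene star (NFA construction)
union is in this list
Therefore: closed

1


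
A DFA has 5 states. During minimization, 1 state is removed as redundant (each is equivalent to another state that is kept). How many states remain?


Original DFA: 5 states
Redundant states removed: 1
Minimized states = original - removed
= 5 - 1
= 4

4


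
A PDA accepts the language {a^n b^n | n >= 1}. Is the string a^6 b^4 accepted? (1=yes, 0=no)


Language requires equal numbers of a's and b's
PDA pushes for each 'a', pops for each 'b'
Number of a's = 6
Number of b's = 4
6 != 4 -> Reject

0


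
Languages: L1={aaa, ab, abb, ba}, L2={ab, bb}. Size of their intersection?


L1 = {aaa, ab, abb, ba}
L2 = {ab, bb}
Checking each string in L1 against L2:
  'aaa': in L2? No
  'ab': in L2? Yes
  'abb': in L2? No
  'ba': in L2? No
Intersection = {ab}
|L1 ∩ L2| = 1

1


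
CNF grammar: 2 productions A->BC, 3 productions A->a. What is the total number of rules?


CNF allows two rule forms:
  A -> BC (binary): 2 rules
  A -> a (terminal): 3 rules
Total = 2 + 3 = 5

5


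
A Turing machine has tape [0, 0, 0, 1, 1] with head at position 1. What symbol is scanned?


Tape: [0, 0, 0, 1, 1]
Positions: 0 1 2 3 4
Values:    0 0 0 1 1
Head at position 1
tape[1] = 0

0


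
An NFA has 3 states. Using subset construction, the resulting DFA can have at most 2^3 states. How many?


NFA has 3 states
Subset construction: each DFA state = subset of NFA states
Maximum subsets = 2^3
2^3 = 8

8


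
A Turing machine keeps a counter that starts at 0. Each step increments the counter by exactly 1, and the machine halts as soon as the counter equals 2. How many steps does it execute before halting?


Counter starts at 0. Counting sequence:
  Step 1: counter = 1
  Step 2: counter = 2
Counter reached 2 -> halt
Total steps = 2

2


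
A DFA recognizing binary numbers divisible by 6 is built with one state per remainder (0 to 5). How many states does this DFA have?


Divisibility by 6 is tracked via the remainder mod 6: 0, 1, ..., 5
The construction assigns one state to each remainder
Number of remainders = 6

6


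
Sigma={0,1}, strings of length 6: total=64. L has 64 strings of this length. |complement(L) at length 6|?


Alphabet: {0,1}
String length: 6
Total strings of length 6 = 2^6 = 64
Strings in L = 64
Complement = total - |L|
= 64 - 64
= 0

0


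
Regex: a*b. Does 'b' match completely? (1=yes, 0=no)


Pattern: a*b
String: 'b'
Pattern requires: zero or more 'a's followed by exactly one 'b'
Found 0 leading 'a's
Remaining: 'b'
Remaining is exactly 'b' -> match
Result: 1

1


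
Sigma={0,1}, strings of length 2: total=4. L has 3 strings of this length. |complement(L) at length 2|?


Alphabet: {0,1}
String length: 2
Total strings of length 2 = 2^2 = 4
Strings in L = 3
Complement = total - |L|
= 4 - 3
= 1

1


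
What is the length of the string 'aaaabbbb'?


String: 'aaaabbbb'
Counting characters:
  'a' appears 4 time(s)
  'b' appears 4 time(s)
Total length = 4 + 4 = 8

8


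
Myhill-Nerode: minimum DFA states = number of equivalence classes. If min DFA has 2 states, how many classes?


Myhill-Nerode theorem:
Number of equivalence classes = number of states in minimal DFA
Minimal DFA states = 2
Therefore equivalence classes = 2

2


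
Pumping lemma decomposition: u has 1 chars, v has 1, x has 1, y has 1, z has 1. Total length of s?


|s| = |u| + |v| + |x| + |y| + |z|
= 1 + 1 + 1 + 1 + 1
= 2 + 1 + 2
= 3 + 2
= 5

5


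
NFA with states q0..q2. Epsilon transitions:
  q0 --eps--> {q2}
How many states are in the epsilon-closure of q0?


Starting from q0
Initialize closure = {q0}
Follow epsilon from q0 -> add q2
Final closure: {q0, q2}
Size = 2

2


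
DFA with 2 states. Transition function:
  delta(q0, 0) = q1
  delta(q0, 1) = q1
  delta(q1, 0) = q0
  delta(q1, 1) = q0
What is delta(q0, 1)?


Looking up transition function:
delta(q0, 1) in the table
Row: q0, Column: 1
Result: q1

q1


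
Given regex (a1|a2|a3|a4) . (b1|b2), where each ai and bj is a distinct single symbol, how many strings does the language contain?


First group: 4 alternatives
Second group: 2 alternatives
Concatenation: each choice from group 1 pairs with each from group 2
Total = 4 x 2 = 8

8
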